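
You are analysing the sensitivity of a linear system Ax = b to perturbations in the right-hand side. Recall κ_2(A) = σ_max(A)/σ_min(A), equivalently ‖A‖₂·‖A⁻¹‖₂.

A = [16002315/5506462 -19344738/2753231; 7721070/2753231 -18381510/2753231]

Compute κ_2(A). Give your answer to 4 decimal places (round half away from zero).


365.1500

M = AᵀA = [588030645825/36053654884 -352800500535/9013413721; -352800500535/9013413721 846728654184/9013413721]. tr(M)=23520386169/213335236, det(M)=4862025/53333809
solving λ² − 23520386169/213335236·λ + 4862025/53333809 = 0 gives λ = 441/4, 44100/53333809
σ_max=√(441/4)=(21/2), σ_min=√(44100/53333809)=(210/7303) → κ = 365.1500


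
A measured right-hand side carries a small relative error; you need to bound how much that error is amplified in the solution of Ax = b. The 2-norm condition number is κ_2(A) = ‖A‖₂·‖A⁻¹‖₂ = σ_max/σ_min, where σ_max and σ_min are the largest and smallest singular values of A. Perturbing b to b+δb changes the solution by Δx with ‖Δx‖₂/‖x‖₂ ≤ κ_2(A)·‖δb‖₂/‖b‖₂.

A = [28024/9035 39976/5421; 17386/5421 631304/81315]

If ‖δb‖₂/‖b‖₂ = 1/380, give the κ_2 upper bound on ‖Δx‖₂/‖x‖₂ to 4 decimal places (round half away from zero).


0.8230

AᵀA = [14624926084/734681025 4211687632/88161723; 4211687632/88161723 758112870016/6612129225]; tr = 5264717188/39125025, det = 181063936/978125625
eigenvalues of AᵀA: λ = (tr ± √(tr²−4·det))/2 = 3364/25, 53824/39125025
σ_max=√(3364/25)=(58/5), σ_min=√(53824/39125025)=(232/6255) → κ = 312.7500
κ_2(A)·‖δb‖/‖b‖ = 0.8230


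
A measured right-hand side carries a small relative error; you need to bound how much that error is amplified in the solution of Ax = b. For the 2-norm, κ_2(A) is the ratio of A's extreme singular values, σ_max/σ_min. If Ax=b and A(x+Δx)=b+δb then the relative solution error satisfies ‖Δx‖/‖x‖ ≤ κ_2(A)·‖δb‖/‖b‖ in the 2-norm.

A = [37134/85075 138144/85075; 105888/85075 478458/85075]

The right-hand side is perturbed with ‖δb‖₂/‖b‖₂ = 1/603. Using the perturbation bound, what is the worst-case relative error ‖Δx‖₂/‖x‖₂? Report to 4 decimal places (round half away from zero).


0.1376

M = AᵀA = [491364/282449 2177280/282449; 2177280/282449 9678276/282449]. tr(M)=248040/6889, det(M)=1296/6889
solving λ² − 248040/6889·λ + 1296/6889 = 0 gives λ = 36, 36/6889
so κ_2 = √(36 / (36/6889)) = 83.0000
perturbation bound = 83.0000·1/603 = 0.1376


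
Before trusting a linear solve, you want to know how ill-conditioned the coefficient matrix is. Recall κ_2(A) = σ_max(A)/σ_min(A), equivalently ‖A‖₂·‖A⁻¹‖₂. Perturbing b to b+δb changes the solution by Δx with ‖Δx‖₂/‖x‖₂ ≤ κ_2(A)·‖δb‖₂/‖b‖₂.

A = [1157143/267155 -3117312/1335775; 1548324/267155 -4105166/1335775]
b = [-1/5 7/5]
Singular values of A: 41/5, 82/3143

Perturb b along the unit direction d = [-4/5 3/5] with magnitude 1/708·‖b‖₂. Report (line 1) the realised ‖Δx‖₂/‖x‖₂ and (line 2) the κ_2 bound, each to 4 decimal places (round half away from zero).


from the listed singular values, σ₁ = 41/5, σ_n = 82/3143
κ = σ_max/σ_min = (41/5)/(82/3143) = 314.3000
κ_2(A)·‖δb‖/‖b‖ = 0.4439
solve Ax = b  →  x = [18.1449 33.7626]
2-norm of b is 1.4142; of x, 38.3295
re-solving with b+δb shifts x by Δx of norm 0.0766
realised ‖Δx‖/‖x‖ = 0.0020
tightness: 0.0020 against a bound of 0.4439 (unrounded ratio ≈ 0.0045)

0.0020
0.4439


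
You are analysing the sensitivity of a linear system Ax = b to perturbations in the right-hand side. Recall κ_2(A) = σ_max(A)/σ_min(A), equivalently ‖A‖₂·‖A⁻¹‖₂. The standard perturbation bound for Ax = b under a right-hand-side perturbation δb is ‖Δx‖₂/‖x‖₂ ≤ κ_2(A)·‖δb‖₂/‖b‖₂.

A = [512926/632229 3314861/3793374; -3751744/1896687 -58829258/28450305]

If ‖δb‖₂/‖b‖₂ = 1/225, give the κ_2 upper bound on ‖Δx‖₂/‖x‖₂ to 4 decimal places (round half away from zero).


0.8385

AᵀA = [97298347780/21286518201 1532358459023/319297773015; 1532358459023/319297773015 96543755404849/19157866380900]; tr = 218920652089/22779864900, det = 14776336/5694966225
char-poly roots: 961/100 and 61504/227798649
σ_max=√(961/100)=(31/10), σ_min=√(61504/227798649)=(248/15093) → κ = 188.6625
perturbation bound = 188.6625·1/225 = 0.8385


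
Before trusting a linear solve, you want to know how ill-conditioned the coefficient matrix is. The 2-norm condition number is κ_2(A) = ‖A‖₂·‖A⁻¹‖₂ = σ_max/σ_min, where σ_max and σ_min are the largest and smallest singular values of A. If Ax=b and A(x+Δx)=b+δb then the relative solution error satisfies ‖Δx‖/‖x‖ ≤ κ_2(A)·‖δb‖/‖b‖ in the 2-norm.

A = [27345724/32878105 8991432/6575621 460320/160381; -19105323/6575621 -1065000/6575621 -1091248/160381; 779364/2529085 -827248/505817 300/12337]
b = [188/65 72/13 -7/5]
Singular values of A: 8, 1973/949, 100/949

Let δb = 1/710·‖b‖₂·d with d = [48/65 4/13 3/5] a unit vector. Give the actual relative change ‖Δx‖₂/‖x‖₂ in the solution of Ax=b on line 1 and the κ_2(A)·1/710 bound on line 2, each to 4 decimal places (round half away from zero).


0.0030
0.1069

largest singular value 8, smallest 100/949
κ_2(A) = 8 / (100/949) = 75.9200
perturbation bound = 75.9200·1/710 = 0.1069
solve Ax = b  →  x = [-26.2490 -3.9339 10.4885]
‖b‖₂ = 6.4031 and ‖x‖₂ = 28.5393
re-solving with b+δb shifts x by Δx of norm 0.0856
relative error = 0.0030
realised/bound (from unrounded values) ≈ 0.0280


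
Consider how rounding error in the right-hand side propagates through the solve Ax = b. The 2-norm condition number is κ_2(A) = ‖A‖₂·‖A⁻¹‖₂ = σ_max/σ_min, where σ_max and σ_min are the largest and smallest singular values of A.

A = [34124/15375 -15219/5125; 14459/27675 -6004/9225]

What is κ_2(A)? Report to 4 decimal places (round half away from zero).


form AᵀA = [59218801/11390625 -26315456/3796875; -26315456/3796875 11696761/1265625] with trace 6579586/455625 and determinant 130321/11390625
solving λ² − 6579586/455625·λ + 130321/11390625 = 0 gives λ = 361/25, 361/455625
so κ_2 = √((361/25) / (361/455625)) = 135.0000

135.0000


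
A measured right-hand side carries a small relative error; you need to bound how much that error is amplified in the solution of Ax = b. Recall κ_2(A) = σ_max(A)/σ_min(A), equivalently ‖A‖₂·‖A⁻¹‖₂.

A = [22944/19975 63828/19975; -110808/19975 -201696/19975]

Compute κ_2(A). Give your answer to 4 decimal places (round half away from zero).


M = AᵀA = [20487744/638401 38102400/638401; 38102400/638401 71608464/638401]. tr(M)=318672/2209, det(M)=82944/2209
char-poly roots: 144 and 576/2209
σ_max=√144=12, σ_min=√(576/2209)=(24/47) → κ = 23.5000

23.5000


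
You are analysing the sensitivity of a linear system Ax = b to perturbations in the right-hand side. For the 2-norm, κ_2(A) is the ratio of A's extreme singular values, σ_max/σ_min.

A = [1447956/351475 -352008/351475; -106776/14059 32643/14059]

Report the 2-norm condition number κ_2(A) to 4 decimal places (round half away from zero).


41.3500

M = AᵀA = [31910979024/427455625 -9301462632/427455625; -9301462632/427455625 2733176601/427455625]. tr(M)=55430649/683929, det(M)=2624400/683929
eigenvalues of AᵀA: λ = (tr ± √(tr²−4·det))/2 = 81, 32400/683929
κ_2(A) = √(λ_max/λ_min) = √(81 / (32400/683929)) = 41.3500


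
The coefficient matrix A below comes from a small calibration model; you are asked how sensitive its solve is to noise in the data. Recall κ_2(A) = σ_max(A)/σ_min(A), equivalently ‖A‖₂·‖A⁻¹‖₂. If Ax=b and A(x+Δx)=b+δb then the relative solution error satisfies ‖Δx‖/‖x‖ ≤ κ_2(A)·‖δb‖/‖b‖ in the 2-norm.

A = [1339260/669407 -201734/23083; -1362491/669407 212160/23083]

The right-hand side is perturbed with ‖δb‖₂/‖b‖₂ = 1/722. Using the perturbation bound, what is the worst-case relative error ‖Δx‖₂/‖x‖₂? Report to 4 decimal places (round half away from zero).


M = AᵀA = [4340070241/532824889 -19284150600/532824889; -19284150600/532824889 85708472356/532824889]. tr(M)=53568437/316969, det(M)=114244/316969
char-poly roots: 169 and 676/316969
κ = σ_max/σ_min = 13/(26/563) = 281.5000
worst-case relative error ≤ 281.5000 × 1/722 = 0.3899

0.3899


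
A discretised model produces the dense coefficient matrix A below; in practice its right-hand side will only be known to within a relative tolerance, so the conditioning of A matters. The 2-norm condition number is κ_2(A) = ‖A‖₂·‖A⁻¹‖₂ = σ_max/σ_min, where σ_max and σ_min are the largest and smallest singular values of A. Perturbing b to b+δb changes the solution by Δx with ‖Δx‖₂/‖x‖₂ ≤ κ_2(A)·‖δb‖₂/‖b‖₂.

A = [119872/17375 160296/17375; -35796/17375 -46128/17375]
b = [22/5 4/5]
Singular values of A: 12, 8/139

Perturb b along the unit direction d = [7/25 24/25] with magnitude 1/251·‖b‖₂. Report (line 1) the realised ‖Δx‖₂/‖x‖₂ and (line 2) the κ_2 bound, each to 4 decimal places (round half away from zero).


0.0089
0.8307

σ_max = 12, σ_min = 8/139
κ_2(A) = 12 / (8/139) = 208.5000
perturbation bound = 208.5000·1/251 = 0.8307
solve Ax = b  →  x = [-27.6000 21.1167]
‖b‖ = 4.4721, ‖x‖ = 34.7516
re-solving with b+δb shifts x by Δx of norm 0.3096
relative error = 0.0089
realised/bound (from unrounded values) ≈ 0.0107


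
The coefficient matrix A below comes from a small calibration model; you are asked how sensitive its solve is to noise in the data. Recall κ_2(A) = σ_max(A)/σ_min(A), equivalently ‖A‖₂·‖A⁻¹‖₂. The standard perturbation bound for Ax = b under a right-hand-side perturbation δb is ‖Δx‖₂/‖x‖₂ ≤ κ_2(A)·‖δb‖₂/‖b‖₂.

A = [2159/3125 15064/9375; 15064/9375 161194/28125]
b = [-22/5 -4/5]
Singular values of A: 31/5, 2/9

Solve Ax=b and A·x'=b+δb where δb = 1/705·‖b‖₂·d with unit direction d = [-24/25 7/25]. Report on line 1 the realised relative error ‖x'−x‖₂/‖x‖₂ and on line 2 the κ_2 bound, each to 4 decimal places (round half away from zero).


0.0016
0.0396

from the listed singular values, σ₁ = 31/5, σ_n = 2/9
condition number: (31/5) ÷ (2/9) = 27.9000
κ_2(A)·‖δb‖/‖b‖ = 0.0396
solve Ax = b  →  x = [-17.3703 4.7303]
2-norm of b is 4.4721; of x, 18.0029
δb = ε·‖b‖·d = [-0.0061 0.0018]; solving A·Δx = δb gives ‖Δx‖ = 0.0285
relative error = 0.0016
tightness: 0.0016 against a bound of 0.0396 (unrounded ratio ≈ 0.0401)


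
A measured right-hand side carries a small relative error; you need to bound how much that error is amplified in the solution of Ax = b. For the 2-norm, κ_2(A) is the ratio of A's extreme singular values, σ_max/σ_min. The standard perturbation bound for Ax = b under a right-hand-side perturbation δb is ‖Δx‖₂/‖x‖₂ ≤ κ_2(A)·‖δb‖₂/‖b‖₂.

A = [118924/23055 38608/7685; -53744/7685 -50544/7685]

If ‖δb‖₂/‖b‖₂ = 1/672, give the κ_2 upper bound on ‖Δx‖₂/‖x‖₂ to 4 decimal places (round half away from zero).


AᵀA = [1605547024/21261321 509629120/7087107; 509629120/7087107 161810944/2362369]; tr = 3640720/25281, det = 4096/2809
eigenvalues of AᵀA: λ = (tr ± √(tr²−4·det))/2 = 144, 256/25281
so κ_2 = √(144 / (256/25281)) = 119.2500
κ_2(A)·‖δb‖/‖b‖ = 0.1775

0.1775


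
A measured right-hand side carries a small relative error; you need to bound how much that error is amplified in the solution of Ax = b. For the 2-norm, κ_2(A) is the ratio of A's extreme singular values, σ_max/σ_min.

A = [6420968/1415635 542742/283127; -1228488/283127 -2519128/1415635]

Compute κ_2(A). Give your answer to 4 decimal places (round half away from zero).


187.7500

AᵀA = [93886324864/2382904225 1564719984/95316169; 1564719984/95316169 16302292324/2382904225]; tr = 652003652/14100025, det = 21381376/352500625
eigenvalues of AᵀA: λ = (tr ± √(tr²−4·det))/2 = 1156/25, 18496/14100025
κ = σ_max/σ_min = (34/5)/(136/3755) = 187.7500


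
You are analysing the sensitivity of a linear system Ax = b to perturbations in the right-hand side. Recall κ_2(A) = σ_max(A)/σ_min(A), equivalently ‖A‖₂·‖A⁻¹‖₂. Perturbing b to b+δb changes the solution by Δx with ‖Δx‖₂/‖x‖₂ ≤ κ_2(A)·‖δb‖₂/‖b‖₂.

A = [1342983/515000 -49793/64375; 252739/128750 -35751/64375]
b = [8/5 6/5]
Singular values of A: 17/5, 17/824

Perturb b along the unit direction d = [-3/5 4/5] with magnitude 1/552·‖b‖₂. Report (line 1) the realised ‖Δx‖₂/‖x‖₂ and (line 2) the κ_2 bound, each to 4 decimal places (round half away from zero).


0.2986
0.2986

σ_max = 17/5, σ_min = 17/824
κ = σ_max/σ_min = (17/5)/(17/824) = 164.8000
perturbation bound = 164.8000·1/552 = 0.2986
solve Ax = b  →  x = [0.5647 -0.1647]
‖b‖₂ = 2.0000 and ‖x‖₂ = 0.5882
with δb = [-0.0022 0.0029], A·Δx = δb → ‖Δx‖ = 0.1756
dividing the unrounded norms, ‖Δx‖/‖x‖ = 0.2986
realised/bound = 1 exactly: the bound is attained for this b and d


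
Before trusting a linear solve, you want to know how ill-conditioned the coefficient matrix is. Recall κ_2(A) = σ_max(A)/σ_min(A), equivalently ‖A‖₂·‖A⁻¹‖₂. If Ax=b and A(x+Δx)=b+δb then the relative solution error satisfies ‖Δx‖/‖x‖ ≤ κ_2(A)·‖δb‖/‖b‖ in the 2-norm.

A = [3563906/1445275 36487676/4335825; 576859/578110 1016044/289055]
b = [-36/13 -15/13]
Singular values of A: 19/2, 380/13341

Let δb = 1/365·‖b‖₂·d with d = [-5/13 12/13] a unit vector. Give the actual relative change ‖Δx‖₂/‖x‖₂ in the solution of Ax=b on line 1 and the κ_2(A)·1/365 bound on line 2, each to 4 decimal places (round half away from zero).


0.9138
0.9138

largest singular value 19/2, smallest 380/13341
κ = σ_max/σ_min = (19/2)/(380/13341) = 333.5250
κ_2(A)·‖δb‖/‖b‖ = 0.9138
solve Ax = b  →  x = [-0.0884 -0.3032]
2-norm of b is 3.0000; of x, 0.3158
re-solving with b+δb shifts x by Δx of norm 0.2886
dividing the unrounded norms, ‖Δx‖/‖x‖ = 0.9138
realised/bound = 1 exactly: the bound is attained for this b and d


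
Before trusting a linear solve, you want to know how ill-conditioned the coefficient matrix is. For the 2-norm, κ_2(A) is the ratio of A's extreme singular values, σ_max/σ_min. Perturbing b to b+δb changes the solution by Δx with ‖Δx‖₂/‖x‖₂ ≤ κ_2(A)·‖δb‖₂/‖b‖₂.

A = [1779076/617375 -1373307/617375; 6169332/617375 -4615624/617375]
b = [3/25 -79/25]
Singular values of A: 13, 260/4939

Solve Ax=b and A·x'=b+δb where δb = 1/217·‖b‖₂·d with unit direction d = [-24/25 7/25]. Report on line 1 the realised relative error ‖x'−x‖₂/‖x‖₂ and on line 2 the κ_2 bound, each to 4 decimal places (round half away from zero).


largest singular value 13, smallest 260/4939
κ_2(A) = 13 / (260/4939) = 246.9500
perturbation bound = 246.9500·1/217 = 1.1380
solve Ax = b  →  x = [-11.5823 -15.0585]
2-norm of b is 3.1623; of x, 18.9976
Δx = A⁻¹·δb where δb = 1/217·3.1623·d; ‖Δx‖ = 0.2768
dividing the unrounded norms, ‖Δx‖/‖x‖ = 0.0146
realised/bound (from unrounded values) ≈ 0.0128

0.0146
1.1380


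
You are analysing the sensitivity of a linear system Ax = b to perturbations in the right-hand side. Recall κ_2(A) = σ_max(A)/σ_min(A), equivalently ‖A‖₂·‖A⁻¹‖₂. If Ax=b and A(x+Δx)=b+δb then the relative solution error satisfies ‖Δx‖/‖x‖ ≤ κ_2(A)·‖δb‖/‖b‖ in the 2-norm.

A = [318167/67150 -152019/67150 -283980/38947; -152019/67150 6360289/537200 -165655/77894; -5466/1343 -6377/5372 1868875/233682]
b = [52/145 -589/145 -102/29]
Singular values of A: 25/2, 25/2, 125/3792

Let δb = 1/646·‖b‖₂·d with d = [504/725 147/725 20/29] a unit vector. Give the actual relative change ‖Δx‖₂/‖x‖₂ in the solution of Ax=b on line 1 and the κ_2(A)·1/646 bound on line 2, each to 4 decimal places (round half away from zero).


0.0028
0.5870

largest singular value 25/2, smallest 125/3792
condition number: (25/2) ÷ (125/3792) = 379.2000
perturbation bound = 379.2000·1/646 = 0.5870
solve Ax = b  →  x = [-76.9272 -22.7704 -42.9685]
‖b‖ = 5.3852, ‖x‖ = 91.0087
Δx = A⁻¹·δb where δb = 1/646·5.3852·d; ‖Δx‖ = 0.2529
dividing the unrounded norms, ‖Δx‖/‖x‖ = 0.0028
tightness: 0.0028 against a bound of 0.5870 (unrounded ratio ≈ 0.0047)


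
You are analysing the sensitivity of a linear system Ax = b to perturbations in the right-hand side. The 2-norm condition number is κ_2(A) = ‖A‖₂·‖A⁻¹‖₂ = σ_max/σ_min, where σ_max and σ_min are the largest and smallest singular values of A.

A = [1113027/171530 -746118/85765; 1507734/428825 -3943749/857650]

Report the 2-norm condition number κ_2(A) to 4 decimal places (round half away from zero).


M = AᵀA = [138628978641/2545202500 -46206507672/636300625; -46206507672/636300625 246444163209/2545202500]. tr(M)=7701462837/50904050, det(M)=228886641/407232400
λ_max, λ_min = (7701462837/50904050 ± √14826676050295797636/647805576600625)/2 = 15129/100, 15129/4072324
so κ_2 = √((15129/100) / (15129/4072324)) = 201.8000

201.8000


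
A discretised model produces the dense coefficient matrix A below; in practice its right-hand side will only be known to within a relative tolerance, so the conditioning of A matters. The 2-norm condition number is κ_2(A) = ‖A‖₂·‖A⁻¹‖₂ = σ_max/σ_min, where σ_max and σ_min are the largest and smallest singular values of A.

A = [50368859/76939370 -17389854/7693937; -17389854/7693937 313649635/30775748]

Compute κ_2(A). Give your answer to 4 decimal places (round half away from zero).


M = AᵀA = [19498943587801/3521514964900 -8632784356731/352151496490; -8632784356731/352151496490 61400717364601/563442394384]. tr(M)=959556043109/8379571600, det(M)=3276990025/1340731456
eigenvalues of AᵀA: λ = (tr ± √(tr²−4·det))/2 = 11449/100, 7155625/335182864
κ = σ_max/σ_min = (107/10)/(2675/18308) = 73.2320

73.2320


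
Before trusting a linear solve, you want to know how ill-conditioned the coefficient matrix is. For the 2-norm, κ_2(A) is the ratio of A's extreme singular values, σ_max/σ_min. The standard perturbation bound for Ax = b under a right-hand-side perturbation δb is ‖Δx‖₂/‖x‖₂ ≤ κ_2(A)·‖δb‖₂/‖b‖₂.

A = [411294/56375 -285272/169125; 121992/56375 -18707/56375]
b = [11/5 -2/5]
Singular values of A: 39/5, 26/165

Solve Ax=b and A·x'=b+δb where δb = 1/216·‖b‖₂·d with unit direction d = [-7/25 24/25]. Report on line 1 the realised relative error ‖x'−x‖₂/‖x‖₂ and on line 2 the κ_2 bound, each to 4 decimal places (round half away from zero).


0.0103
0.2292

σ_max = 39/5, σ_min = 26/165
condition number: (39/5) ÷ (26/165) = 49.5000
bound on ‖Δx‖/‖x‖: κ·ε = 49.5000·1/216 = 0.2292
solve Ax = b  →  x = [-1.1429 -6.2477]
2-norm of b is 2.2361; of x, 6.3513
re-solving with b+δb shifts x by Δx of norm 0.0657
realised ‖Δx‖/‖x‖ = 0.0103
realised/bound (from unrounded values) ≈ 0.0451


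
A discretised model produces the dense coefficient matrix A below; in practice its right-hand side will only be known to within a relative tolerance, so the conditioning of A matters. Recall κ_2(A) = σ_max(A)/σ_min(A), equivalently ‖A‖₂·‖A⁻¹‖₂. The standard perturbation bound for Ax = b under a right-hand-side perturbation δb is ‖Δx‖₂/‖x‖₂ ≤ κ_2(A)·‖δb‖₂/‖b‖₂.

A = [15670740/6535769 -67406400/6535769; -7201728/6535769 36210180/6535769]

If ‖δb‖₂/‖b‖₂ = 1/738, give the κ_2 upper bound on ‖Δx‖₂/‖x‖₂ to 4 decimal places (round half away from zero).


0.1016

form AᵀA = [1029193696656/147807184849 -4557384207360/147807184849; -4557384207360/147807184849 20258823171600/147807184849] with trace 12663900576/87928129 and determinant 324000000/87928129
char-poly roots: 144 and 2250000/87928129
κ_2(A) = √(λ_max/λ_min) = √(144 / (2250000/87928129)) = 75.0160
perturbation bound = 75.0160·1/738 = 0.1016


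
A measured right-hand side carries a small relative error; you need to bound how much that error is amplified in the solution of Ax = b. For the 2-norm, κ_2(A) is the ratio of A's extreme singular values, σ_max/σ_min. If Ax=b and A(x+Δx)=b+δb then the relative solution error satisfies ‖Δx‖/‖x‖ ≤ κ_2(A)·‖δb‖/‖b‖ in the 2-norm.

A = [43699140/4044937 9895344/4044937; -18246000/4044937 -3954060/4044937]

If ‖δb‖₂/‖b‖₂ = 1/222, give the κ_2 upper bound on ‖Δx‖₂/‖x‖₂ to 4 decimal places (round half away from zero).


AᵀA = [13269416288400/96813700201 2985584624640/96813700201; 2985584624640/96813700201 671907830544/96813700201]; tr = 8293470624/57592921, det = 12960000/57592921
λ_max, λ_min = (8293470624/57592921 ± √68778669374126309376/3316944549312241)/2 = 144, 90000/57592921
σ_max=√144=12, σ_min=√(90000/57592921)=(300/7589) → κ = 303.5600
bound on ‖Δx‖/‖x‖: κ·ε = 303.5600·1/222 = 1.3674

1.3674


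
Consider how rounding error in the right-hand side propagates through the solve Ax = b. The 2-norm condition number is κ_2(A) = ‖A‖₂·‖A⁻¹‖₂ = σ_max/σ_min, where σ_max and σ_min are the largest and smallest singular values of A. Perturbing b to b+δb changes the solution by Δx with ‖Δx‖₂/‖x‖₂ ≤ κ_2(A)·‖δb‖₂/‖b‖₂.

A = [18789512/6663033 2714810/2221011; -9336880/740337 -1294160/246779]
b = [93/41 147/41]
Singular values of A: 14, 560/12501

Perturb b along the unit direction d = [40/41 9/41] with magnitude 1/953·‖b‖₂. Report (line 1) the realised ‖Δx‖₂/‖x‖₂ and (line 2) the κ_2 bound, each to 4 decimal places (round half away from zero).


from the listed singular values, σ₁ = 14, σ_n = 560/12501
κ = σ_max/σ_min = 14/(560/12501) = 312.5250
worst-case relative error ≤ 312.5250 × 1/953 = 0.3279
solve Ax = b  →  x = [-25.9554 61.7357]
2-norm of b is 4.2426; of x, 66.9700
δb = ε·‖b‖·d = [0.0043 0.0010]; solving A·Δx = δb gives ‖Δx‖ = 0.0994
dividing the unrounded norms, ‖Δx‖/‖x‖ = 0.0015
tightness: 0.0015 against a bound of 0.3279 (unrounded ratio ≈ 0.0045)

0.0015
0.3279


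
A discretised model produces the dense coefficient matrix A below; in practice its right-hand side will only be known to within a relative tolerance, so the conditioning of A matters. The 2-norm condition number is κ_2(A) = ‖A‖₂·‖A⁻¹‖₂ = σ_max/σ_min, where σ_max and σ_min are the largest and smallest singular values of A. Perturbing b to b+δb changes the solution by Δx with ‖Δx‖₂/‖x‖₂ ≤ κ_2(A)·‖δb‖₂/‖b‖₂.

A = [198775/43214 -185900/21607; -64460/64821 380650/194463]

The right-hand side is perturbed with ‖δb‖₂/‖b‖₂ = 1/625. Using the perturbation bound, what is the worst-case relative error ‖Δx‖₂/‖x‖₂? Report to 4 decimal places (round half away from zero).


M = AᵀA = [221430025/9998244 -311357750/7498683; -311357750/7498683 1751432500/22496049]. tr(M)=31137025/311364, det(M)=15625/77841
λ_max, λ_min = (31137025/311364 ± √969436484850625/96947540496)/2 = 100, 625/311364
σ_max=√100=10, σ_min=√(625/311364)=(25/558) → κ = 223.2000
perturbation bound = 223.2000·1/625 = 0.3571

0.3571


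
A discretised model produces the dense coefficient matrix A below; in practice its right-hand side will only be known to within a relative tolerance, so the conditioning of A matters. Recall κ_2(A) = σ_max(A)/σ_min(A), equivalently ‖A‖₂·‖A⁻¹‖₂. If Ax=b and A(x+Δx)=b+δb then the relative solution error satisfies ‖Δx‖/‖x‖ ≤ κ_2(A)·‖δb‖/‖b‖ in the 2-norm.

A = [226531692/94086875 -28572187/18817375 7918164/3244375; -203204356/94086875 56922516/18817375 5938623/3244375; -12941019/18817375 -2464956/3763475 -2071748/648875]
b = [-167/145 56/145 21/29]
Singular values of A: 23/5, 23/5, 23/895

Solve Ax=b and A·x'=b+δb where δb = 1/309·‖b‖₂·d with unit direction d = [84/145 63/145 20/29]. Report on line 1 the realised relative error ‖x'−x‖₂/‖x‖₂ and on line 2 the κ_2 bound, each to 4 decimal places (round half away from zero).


0.5793
0.5793

σ_max = 23/5, σ_min = 23/895
κ_2(A) = (23/5) / (23/895) = 179.0000
κ_2(A)·‖δb‖/‖b‖ = 0.5793
solve Ax = b  →  x = [-0.1940 0.1154 -0.2087]
‖b‖₂ = 1.4142 and ‖x‖₂ = 0.3074
Δx = A⁻¹·δb where δb = 1/309·1.4142·d; ‖Δx‖ = 0.1781
dividing the unrounded norms, ‖Δx‖/‖x‖ = 0.5793
so the bound is sharp here: realised error equals the bound


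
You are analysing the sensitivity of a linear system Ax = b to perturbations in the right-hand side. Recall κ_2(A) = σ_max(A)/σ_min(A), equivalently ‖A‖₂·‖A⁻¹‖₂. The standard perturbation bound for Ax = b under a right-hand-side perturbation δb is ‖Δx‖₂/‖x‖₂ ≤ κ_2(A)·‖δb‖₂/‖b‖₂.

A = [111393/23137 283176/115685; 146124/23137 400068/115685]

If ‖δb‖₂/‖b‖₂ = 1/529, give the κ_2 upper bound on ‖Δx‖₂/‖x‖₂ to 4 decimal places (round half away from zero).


0.1286

M = AᵀA = [33760623825/535320769 18000672120/535320769; 18000672120/535320769 9609722064/535320769]. tr(M)=150070401/1852321, det(M)=2624400/1852321
char-poly roots: 81 and 32400/1852321
κ = σ_max/σ_min = 9/(180/1361) = 68.0500
worst-case relative error ≤ 68.0500 × 1/529 = 0.1286


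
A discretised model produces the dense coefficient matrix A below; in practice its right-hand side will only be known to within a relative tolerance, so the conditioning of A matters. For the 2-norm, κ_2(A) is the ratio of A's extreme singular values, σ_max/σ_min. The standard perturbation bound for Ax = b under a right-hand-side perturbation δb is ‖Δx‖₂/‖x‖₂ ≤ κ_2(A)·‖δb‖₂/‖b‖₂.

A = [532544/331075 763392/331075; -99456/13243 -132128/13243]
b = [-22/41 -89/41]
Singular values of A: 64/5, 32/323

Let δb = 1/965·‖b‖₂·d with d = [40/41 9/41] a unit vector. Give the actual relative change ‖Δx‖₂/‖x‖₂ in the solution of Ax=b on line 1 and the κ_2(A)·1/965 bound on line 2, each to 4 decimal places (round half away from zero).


σ_max = 64/5, σ_min = 32/323
condition number: (64/5) ÷ (32/323) = 129.2000
κ_2(A)·‖δb‖/‖b‖ = 0.1339
solve Ax = b  →  x = [8.1688 -5.9313]
2-norm of b is 2.2361; of x, 10.0950
with δb = [0.0023 0.0005], A·Δx = δb → ‖Δx‖ = 0.0234
relative error = 0.0023
realised/bound (from unrounded values) ≈ 0.0173

0.0023
0.1339


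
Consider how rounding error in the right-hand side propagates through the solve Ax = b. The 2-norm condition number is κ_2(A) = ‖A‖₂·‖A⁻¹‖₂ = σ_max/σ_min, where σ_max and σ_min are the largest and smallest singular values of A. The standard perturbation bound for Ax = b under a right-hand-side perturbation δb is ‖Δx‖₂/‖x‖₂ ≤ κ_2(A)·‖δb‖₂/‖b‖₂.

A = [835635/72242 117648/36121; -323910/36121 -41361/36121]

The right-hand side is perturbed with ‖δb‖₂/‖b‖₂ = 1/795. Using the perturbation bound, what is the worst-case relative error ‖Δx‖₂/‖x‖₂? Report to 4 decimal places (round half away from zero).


0.0177

M = AᵀA = [1117956605625/5218906564 62552634750/1304726641; 62552634750/1304726641 15551784225/1304726641]. tr(M)=702060525/3104644, det(M)=791015625/3104644
λ_max, λ_min = (702060525/3104644 ± √483065693107025625/9638814366736)/2 = 225, 3515625/3104644
σ_max=√225=15, σ_min=√(3515625/3104644)=(1875/1762) → κ = 14.0960
worst-case relative error ≤ 14.0960 × 1/795 = 0.0177


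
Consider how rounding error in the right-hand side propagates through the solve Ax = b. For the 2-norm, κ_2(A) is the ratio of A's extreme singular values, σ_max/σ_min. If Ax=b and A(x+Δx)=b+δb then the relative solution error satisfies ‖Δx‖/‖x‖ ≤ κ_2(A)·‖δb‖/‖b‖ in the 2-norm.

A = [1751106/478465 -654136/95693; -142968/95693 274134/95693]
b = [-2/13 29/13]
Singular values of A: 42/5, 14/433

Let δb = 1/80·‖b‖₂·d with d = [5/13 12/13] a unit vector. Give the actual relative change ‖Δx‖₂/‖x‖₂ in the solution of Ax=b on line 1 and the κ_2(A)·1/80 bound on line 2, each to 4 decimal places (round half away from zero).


0.0140
3.2475

from the listed singular values, σ₁ = 42/5, σ_n = 14/433
κ = σ_max/σ_min = (42/5)/(14/433) = 259.8000
κ_2(A)·‖δb‖/‖b‖ = 3.2475
solve Ax = b  →  x = [54.5238 29.2143]
‖b‖₂ = 2.2361 and ‖x‖₂ = 61.8573
with δb = [0.0108 0.0258], A·Δx = δb → ‖Δx‖ = 0.8645
realised ‖Δx‖/‖x‖ = 0.0140
realised/bound (from unrounded values) ≈ 0.0043


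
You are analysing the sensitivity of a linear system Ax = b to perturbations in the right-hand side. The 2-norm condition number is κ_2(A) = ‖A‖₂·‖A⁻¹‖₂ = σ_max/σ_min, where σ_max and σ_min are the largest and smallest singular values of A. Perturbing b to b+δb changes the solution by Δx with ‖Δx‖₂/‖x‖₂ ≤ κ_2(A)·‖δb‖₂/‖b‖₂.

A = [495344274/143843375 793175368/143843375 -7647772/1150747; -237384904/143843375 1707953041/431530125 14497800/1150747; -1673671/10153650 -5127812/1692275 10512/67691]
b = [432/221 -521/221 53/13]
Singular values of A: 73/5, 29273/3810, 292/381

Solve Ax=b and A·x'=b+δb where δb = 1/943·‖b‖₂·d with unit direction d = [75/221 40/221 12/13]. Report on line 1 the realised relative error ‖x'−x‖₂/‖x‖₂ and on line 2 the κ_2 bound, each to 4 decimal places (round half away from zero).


largest singular value 73/5, smallest 292/381
κ = σ_max/σ_min = (73/5)/(292/381) = 19.0500
bound on ‖Δx‖/‖x‖: κ·ε = 19.0500·1/943 = 0.0202
solve Ax = b  →  x = [4.8951 -1.5633 0.9452]
‖b‖₂ = 5.0990 and ‖x‖₂ = 5.2248
with δb = [0.0018 0.0010 0.0050], A·Δx = δb → ‖Δx‖ = 0.0071
realised ‖Δx‖/‖x‖ = 0.0014
tightness: 0.0014 against a bound of 0.0202 (unrounded ratio ≈ 0.0668)

0.0014
0.0202


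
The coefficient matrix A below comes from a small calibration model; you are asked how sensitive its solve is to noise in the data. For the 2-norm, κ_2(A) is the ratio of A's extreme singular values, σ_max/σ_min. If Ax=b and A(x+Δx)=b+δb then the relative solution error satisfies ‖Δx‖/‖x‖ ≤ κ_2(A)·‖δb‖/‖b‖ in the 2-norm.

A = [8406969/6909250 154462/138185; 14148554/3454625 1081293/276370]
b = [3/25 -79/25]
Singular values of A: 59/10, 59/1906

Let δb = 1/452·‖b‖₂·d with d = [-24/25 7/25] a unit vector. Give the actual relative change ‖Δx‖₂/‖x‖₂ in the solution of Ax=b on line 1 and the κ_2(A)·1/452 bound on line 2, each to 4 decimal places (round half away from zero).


largest singular value 59/10, smallest 59/1906
κ = σ_max/σ_min = (59/10)/(59/1906) = 190.6000
bound on ‖Δx‖/‖x‖: κ·ε = 190.6000·1/452 = 0.4217
solve Ax = b  →  x = [21.9112 -23.7440]
‖b‖ = 3.1623, ‖x‖ = 32.3091
Δx = A⁻¹·δb where δb = 1/452·3.1623·d; ‖Δx‖ = 0.2260
realised ‖Δx‖/‖x‖ = 0.0070
tightness: 0.0070 against a bound of 0.4217 (unrounded ratio ≈ 0.0166)

0.0070
0.4217


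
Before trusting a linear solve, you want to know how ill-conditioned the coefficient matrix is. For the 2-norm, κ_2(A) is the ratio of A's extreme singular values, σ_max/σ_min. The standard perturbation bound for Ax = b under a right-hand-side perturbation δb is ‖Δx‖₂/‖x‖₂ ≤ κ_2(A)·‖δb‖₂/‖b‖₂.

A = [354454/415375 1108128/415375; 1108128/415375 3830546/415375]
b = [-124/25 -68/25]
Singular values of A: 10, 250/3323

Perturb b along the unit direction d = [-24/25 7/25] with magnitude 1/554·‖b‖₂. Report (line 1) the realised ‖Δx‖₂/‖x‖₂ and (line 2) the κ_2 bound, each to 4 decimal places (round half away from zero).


largest singular value 10, smallest 250/3323
κ = σ_max/σ_min = 10/(250/3323) = 132.9200
bound on ‖Δx‖/‖x‖: κ·ε = 132.9200·1/554 = 0.2399
solve Ax = b  →  x = [-51.1533 14.5030]
2-norm of b is 5.6569; of x, 53.1695
Δx = A⁻¹·δb where δb = 1/554·5.6569·d; ‖Δx‖ = 0.1357
dividing the unrounded norms, ‖Δx‖/‖x‖ = 0.0026
tightness: 0.0026 against a bound of 0.2399 (unrounded ratio ≈ 0.0106)

0.0026
0.2399


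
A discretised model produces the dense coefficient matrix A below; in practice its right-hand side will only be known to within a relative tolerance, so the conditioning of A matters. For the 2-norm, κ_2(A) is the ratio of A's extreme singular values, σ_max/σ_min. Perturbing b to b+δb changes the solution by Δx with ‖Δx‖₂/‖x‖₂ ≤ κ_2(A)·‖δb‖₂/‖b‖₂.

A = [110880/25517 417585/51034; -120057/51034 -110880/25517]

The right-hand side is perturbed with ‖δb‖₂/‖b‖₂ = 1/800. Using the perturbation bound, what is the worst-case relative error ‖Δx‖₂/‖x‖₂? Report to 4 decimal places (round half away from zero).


AᵀA = [3740657697/153204068 1753345440/38301017; 1753345440/38301017 13150278225/153204068]; tr = 496792233/4506002, det = 4862025/36048016
char-poly roots: 441/4 and 11025/9012004
κ = σ_max/σ_min = (21/2)/(105/3002) = 300.2000
bound on ‖Δx‖/‖x‖: κ·ε = 300.2000·1/800 = 0.3753

0.3753


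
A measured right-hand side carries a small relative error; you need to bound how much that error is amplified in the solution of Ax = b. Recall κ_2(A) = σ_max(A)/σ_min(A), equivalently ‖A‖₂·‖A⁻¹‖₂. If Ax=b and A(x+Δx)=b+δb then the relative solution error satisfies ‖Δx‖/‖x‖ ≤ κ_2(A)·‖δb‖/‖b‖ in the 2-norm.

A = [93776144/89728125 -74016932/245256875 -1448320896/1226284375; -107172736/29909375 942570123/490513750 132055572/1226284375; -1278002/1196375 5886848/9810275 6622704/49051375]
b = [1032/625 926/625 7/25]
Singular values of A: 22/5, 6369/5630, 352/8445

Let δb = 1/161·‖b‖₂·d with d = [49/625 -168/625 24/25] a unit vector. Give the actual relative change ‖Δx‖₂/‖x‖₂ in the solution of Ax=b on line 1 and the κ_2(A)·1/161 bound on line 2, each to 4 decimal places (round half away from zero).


largest singular value 22/5, smallest 352/8445
condition number: (22/5) ÷ (352/8445) = 105.5625
perturbation bound = 105.5625·1/161 = 0.6557
solve Ax = b  →  x = [-0.2005 0.4924 -1.7013]
‖b‖ = 2.2361, ‖x‖ = 1.7825
Δx = A⁻¹·δb where δb = 1/161·2.2361·d; ‖Δx‖ = 0.3332
realised ‖Δx‖/‖x‖ = 0.1869
so the bound overstates the realised error by a factor of ≈ 3.5075 (computed from the unrounded values)

0.1869
0.6557


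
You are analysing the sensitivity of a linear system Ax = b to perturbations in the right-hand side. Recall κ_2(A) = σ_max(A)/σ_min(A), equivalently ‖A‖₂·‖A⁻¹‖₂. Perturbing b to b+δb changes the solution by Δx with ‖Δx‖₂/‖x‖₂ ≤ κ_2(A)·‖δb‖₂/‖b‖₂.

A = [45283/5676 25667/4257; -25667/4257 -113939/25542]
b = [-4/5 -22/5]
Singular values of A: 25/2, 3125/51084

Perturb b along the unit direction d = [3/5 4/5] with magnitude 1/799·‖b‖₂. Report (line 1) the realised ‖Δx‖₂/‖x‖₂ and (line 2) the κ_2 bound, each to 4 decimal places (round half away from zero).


0.0014
0.2557

largest singular value 25/2, smallest 3125/51084
κ_2(A) = (25/2) / (3125/51084) = 204.3360
perturbation bound = 204.3360·1/799 = 0.2557
solve Ax = b  →  x = [39.3605 -52.2140]
‖b‖ = 4.4721, ‖x‖ = 65.3877
Δx = A⁻¹·δb where δb = 1/799·4.4721·d; ‖Δx‖ = 0.0915
dividing the unrounded norms, ‖Δx‖/‖x‖ = 0.0014
realised/bound (from unrounded values) ≈ 0.0055


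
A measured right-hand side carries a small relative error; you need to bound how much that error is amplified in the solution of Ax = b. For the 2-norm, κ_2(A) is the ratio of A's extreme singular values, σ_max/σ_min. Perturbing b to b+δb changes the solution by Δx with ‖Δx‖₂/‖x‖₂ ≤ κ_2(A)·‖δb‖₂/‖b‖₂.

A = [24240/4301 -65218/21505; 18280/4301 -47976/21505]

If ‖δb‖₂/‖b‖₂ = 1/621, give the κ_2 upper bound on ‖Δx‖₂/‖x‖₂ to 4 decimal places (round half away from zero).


M = AᵀA = [921736000/18498601 -491577120/18498601; -491577120/18498601 262203364/18498601]. tr(M)=4096676/64009, det(M)=6400/64009
char-poly roots: 64 and 100/64009
σ_max=√64=8, σ_min=√(100/64009)=(10/253) → κ = 202.4000
κ_2(A)·‖δb‖/‖b‖ = 0.3259

0.3259


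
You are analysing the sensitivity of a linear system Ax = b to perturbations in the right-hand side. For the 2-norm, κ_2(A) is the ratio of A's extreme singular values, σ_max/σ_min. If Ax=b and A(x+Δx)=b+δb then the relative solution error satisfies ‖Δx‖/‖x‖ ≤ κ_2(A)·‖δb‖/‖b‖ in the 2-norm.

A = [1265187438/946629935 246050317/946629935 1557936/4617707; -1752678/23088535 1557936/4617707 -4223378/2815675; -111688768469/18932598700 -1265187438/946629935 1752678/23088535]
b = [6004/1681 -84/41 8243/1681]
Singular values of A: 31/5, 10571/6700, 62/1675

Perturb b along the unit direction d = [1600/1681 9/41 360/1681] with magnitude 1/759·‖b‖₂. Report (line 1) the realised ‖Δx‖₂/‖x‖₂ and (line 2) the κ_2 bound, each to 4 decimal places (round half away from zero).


from the listed singular values, σ₁ = 31/5, σ_n = 62/1675
κ = σ_max/σ_min = (31/5)/(62/1675) = 167.5000
worst-case relative error ≤ 167.5000 × 1/759 = 0.2207
solve Ax = b  →  x = [-23.6807 102.3085 25.5765]
‖b‖₂ = 6.4031 and ‖x‖₂ = 108.0832
δb = ε·‖b‖·d = [0.0080 0.0019 0.0018]; solving A·Δx = δb gives ‖Δx‖ = 0.2279
dividing the unrounded norms, ‖Δx‖/‖x‖ = 0.0021
so the bound overstates the realised error by a factor of ≈ 104.6545 (computed from the unrounded values)

0.0021
0.2207


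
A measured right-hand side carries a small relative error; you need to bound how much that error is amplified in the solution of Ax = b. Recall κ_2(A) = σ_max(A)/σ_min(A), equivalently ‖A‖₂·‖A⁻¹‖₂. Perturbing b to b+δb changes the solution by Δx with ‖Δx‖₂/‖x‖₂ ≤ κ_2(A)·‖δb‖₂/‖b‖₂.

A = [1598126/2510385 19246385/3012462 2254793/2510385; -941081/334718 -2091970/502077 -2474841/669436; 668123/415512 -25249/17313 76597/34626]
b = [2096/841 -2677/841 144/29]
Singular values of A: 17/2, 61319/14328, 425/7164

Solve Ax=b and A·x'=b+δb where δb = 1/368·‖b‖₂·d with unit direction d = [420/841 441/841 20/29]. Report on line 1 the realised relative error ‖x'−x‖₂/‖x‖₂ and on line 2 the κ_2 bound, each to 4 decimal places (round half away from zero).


0.0058
0.3893

σ_max = 17/2, σ_min = 425/7164
κ = σ_max/σ_min = (17/2)/(425/7164) = 143.2800
worst-case relative error ≤ 143.2800 × 1/368 = 0.3893
solve Ax = b  →  x = [-39.8278 -0.0246 31.1786]
2-norm of b is 6.4031; of x, 50.5802
Δx = A⁻¹·δb where δb = 1/368·6.4031·d; ‖Δx‖ = 0.2933
realised ‖Δx‖/‖x‖ = 0.0058
so the bound overstates the realised error by a factor of ≈ 67.1441 (computed from the unrounded values)


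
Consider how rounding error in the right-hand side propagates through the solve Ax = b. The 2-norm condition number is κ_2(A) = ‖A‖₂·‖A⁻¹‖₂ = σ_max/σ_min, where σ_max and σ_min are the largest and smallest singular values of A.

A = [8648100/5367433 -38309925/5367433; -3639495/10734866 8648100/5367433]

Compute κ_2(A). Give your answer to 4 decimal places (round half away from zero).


M = AᵀA = [185844413025/68552854276 -206451767250/17138213569; -206451767250/17138213569 917572865625/17138213569]. tr(M)=2293953525/40780996, det(M)=1265625/40780996
eigenvalues of AᵀA: λ = (tr ± √(tr²−4·det))/2 = 225/4, 5625/10195249
κ_2(A) = √(λ_max/λ_min) = √((225/4) / (5625/10195249)) = 319.3000

319.3000
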